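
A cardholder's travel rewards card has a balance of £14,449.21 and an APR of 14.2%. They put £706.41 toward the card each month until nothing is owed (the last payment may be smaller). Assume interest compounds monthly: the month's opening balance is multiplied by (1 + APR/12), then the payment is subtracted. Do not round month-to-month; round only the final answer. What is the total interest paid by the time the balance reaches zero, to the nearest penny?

Monthly rate r = 14.2%/12 = 1.18333% = 0.0118333.
Payoff takes n = ⌈−ln(1 − rB₀/P)/ln(1+r)⌉ = ⌈23.558⌉ = 24 payments; the last is £395.01.
Total paid = 23·£706.41 + £395.01 = £16,642.44.
Total interest = total paid − principal = £16,642.44 − £14,449.21 = £2,193.23.

£2,193.23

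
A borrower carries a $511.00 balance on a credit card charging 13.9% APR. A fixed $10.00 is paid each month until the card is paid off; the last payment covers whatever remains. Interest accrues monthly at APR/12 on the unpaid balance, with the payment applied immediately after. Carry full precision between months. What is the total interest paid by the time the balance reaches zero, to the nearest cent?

$267.23

Monthly rate r = 13.9%/12 = 1.15833% = 0.0115833.
Payoff takes n = ⌈−ln(1 − rB₀/P)/ln(1+r)⌉ = ⌈77.823⌉ = 78 payments; the last is $8.23.
Total paid = 77·$10.00 + $8.23 = $778.23.
Total interest = total paid − principal = $778.23 − $511.00 = $267.23.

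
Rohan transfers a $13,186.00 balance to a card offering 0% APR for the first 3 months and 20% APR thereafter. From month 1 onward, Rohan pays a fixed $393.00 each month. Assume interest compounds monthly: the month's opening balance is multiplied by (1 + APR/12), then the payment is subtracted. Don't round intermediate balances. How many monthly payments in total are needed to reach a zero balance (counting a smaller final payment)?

Promo months 1–3 at r₀ = 0%/12 = 0; months 4+ at r₁ = 20%/12 = 0.0166667.
After month 3 (no interest yet): B = $13,186.00 − 3·$393.00 = $12,007.00.
Then at r₁ with $393.00/mo: n₂ = −ln(1 − r₁·B/P)/ln(1+r₁) ≈ 43.06 → 44 more payments.

47 months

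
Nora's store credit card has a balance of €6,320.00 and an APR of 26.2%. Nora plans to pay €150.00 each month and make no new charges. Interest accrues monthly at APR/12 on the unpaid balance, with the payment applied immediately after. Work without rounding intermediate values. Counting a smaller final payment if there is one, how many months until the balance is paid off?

117 payments

Monthly rate r = 26.2%/12 = 2.18333% = 0.0218333.
Recurrence: B ← B·(1+r) − €150.00.
Month 1: interest €137.99; balance after payment €6,307.99.
Month 2: interest €137.72; balance after payment €6,295.71.
Closed form: n = −ln(1 − rB₀/P)/ln(1+r) = −ln(0.080089)/ln(1.02183) ≈ 116.889, so the balance reaches zero during payment 117.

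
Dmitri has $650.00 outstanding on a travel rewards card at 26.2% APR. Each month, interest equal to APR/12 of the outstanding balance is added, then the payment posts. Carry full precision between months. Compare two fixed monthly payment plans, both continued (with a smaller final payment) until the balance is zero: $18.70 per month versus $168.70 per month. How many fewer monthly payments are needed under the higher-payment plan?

Monthly rate r = 26.2%/12 = 2.18333% = 0.0218333.
At $18.70/mo: n = ⌈−ln(1 − rB₀/P)/ln(1+r)⌉ = 66 payments (last $16.21); total interest = total paid − $650.00 = $581.71.
At $168.70/mo: 5 payments (last $11.68); total interest $36.48.
Payments saved = 66 − 5 = 61.

61 fewer payments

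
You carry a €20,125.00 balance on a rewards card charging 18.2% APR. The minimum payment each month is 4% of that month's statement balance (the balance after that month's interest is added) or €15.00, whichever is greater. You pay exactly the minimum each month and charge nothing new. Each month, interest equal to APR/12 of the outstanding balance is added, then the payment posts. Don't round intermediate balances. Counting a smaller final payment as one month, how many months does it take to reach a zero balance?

Monthly rate r = 18.2%/12 = 1.51667% = 0.0151667.
While 4% of the post-interest balance exceeds €15.00, each month B ← (B·(1+r))·(1 − 0.04), i.e. B shrinks by the factor (1+r)·0.96 = 0.97456.
This holds for months 1–156. Entering month 157 the balance is €361.31; 4% of the post-interest balance is now below €15.00, so the flat €15.00 minimum applies from here.
From month 157 a fixed €15.00 at rate r clears €361.31 in 31 more payments. Total: 156 + 31 = 187 months.

187 months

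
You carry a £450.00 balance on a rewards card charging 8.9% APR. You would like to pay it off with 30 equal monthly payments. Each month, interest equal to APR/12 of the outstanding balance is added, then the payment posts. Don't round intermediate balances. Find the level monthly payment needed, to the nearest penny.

£16.79

Monthly rate r = 8.9%/12 = 0.741667% = 0.00741667.
Level-payment amortization: P = B₀·r / (1 − (1+r)^(−n)) = 450.00·0.00741667 / (1 − 1.00742^(−30)).
Denominator 1 − (1+r)^(−30) = 0.198827463.
P = 3.3375 / 0.198827463 ≈ 16.79.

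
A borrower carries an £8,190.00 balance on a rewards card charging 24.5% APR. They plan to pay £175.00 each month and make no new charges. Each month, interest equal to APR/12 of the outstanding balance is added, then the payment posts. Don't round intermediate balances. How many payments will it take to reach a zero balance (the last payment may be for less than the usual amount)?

Monthly rate r = 24.5%/12 = 2.04167% = 0.0204167.
Recurrence: B ← B·(1+r) − £175.00.
Month 1: interest £167.21; balance after payment £8,182.21.
Month 2: interest £167.05; balance after payment £8,174.27.
Closed form: n = −ln(1 − rB₀/P)/ln(1+r) = −ln(0.0445)/ln(1.02042) ≈ 153.988, so the balance reaches zero during payment 154.

154 months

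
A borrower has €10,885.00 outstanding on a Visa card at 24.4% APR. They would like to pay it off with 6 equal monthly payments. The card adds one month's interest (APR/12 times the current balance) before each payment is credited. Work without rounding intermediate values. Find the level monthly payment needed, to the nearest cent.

€1,945.44

Monthly rate r = 24.4%/12 = 2.03333% = 0.0203333.
Level-payment amortization: P = B₀·r / (1 − (1+r)^(−n)) = 10885.00·0.0203333 / (1 − 1.02033^(−6)).
Denominator 1 − (1+r)^(−6) = 0.113767748.
P = 221.328 / 0.113767748 ≈ 1945.44.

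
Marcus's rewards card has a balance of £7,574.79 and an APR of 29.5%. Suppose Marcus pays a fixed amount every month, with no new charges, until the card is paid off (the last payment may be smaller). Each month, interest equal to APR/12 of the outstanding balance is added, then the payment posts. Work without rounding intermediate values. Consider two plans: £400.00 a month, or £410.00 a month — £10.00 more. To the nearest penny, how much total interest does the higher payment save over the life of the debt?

£97.40

Monthly rate r = 29.5%/12 = 2.45833% = 0.0245833.
At £400.00/mo: n = ⌈−ln(1 − rB₀/P)/ln(1+r)⌉ = 26 payments (last £319.26); total interest = total paid − £7,574.79 = £2,744.47.
At £410.00/mo: 25 payments (last £381.86); total interest £2,647.07.
Interest saved = £2,744.47 − £2,647.07 = £97.40.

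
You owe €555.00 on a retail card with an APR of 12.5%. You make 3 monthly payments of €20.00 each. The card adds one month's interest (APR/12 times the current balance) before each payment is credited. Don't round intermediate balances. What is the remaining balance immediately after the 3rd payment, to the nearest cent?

€511.90

Monthly rate r = 12.5%/12 = 1.04167% = 0.0104167.
Each month: B ← B·(1+r) − €20.00.
Month 1: interest €5.78; balance after payment €540.78.
Month 2: interest €5.63; balance after payment €526.41.
Month 3: interest €5.48; balance after payment €511.90.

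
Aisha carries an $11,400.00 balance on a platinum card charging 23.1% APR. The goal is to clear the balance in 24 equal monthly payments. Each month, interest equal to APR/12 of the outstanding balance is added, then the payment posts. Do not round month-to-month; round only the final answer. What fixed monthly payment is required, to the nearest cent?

Monthly rate r = 23.1%/12 = 1.925% = 0.01925.
Level-payment amortization: P = B₀·r / (1 − (1+r)^(−n)) = 11400.00·0.01925 / (1 − 1.01925^(−24)).
Denominator 1 − (1+r)^(−24) = 0.367205469.
P = 219.45 / 0.367205469 ≈ 597.62.

$597.62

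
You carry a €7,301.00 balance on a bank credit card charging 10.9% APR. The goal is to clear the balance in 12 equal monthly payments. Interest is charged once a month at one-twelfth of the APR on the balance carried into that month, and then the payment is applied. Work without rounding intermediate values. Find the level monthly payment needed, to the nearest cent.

€644.93

Monthly rate r = 10.9%/12 = 0.908333% = 0.00908333.
Level-payment amortization: P = B₀·r / (1 − (1+r)^(−n)) = 7301.00·0.00908333 / (1 − 1.00908^(−12)).
Denominator 1 − (1+r)^(−12) = 0.102828225.
P = 66.3174 / 0.102828225 ≈ 644.93.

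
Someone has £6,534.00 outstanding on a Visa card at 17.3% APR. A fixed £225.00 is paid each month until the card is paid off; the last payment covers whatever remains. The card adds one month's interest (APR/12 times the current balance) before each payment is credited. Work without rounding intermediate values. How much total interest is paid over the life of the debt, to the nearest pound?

Monthly rate r = 17.3%/12 = 1.44167% = 0.0144167.
Payoff takes n = ⌈−ln(1 − rB₀/P)/ln(1+r)⌉ = ⌈37.895⌉ = 38 payments; the last is £201.53.
Total paid = 37·£225.00 + £201.53 = £8,526.53.
Total interest = total paid − principal = £8,526.53 − £6,534.00 = £1,992.53.

£1,993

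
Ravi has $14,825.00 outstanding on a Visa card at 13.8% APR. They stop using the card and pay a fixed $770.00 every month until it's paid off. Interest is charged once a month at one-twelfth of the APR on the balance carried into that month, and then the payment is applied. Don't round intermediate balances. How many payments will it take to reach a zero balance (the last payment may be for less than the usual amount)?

Monthly rate r = 13.8%/12 = 1.15% = 0.0115.
Recurrence: B ← B·(1+r) − $770.00.
Month 1: interest $170.49; balance after payment $14,225.49.
Month 2: interest $163.59; balance after payment $13,619.08.
Closed form: n = −ln(1 − rB₀/P)/ln(1+r) = −ln(0.77859)/ln(1.0115) ≈ 21.888, so the balance reaches zero during payment 22.

22 months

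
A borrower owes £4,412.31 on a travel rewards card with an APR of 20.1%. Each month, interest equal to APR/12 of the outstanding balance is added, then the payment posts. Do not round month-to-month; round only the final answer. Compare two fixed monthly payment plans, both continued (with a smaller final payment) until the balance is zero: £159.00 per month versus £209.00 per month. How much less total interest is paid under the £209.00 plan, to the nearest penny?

£493.52

Monthly rate r = 20.1%/12 = 1.675% = 0.01675.
At £159.00/mo: n = ⌈−ln(1 − rB₀/P)/ln(1+r)⌉ = 38 payments (last £101.13); total interest = total paid − £4,412.31 = £1,571.82.
At £209.00/mo: 27 payments (last £56.61); total interest £1,078.30.
Interest saved = £1,571.82 − £1,078.30 = £493.52.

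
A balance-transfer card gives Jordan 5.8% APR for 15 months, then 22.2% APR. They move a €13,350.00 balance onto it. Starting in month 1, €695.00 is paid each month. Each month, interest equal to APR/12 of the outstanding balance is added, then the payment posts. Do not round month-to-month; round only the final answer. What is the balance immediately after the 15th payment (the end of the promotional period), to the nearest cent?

€3,566.11

Promo months 1–15 at r₀ = 5.8%/12 = 0.00483333; months 16+ at r₁ = 22.2%/12 = 0.0185.
After month 15: iterate B ← B·(1+r₀) − €695.00 for 15 months → €3,566.11.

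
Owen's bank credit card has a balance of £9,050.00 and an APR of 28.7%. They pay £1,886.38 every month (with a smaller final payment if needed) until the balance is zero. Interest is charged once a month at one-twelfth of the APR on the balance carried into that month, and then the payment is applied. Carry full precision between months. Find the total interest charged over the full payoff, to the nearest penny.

£680.14

Monthly rate r = 28.7%/12 = 2.39167% = 0.0239167.
Payoff takes n = ⌈−ln(1 − rB₀/P)/ln(1+r)⌉ = ⌈5.157⌉ = 6 payments; the last is £298.24.
Total paid = 5·£1,886.38 + £298.24 = £9,730.14.
Total interest = total paid − principal = £9,730.14 − £9,050.00 = £680.14.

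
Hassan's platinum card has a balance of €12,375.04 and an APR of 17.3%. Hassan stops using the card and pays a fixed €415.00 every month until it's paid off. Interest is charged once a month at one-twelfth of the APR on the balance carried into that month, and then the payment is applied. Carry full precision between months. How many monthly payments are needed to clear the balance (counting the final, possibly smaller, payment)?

Monthly rate r = 17.3%/12 = 1.44167% = 0.0144167.
Recurrence: B ← B·(1+r) − €415.00.
Month 1: interest €178.41; balance after payment €12,138.45.
Month 2: interest €175.00; balance after payment €11,898.44.
Closed form: n = −ln(1 − rB₀/P)/ln(1+r) = −ln(0.5701)/ln(1.01442) ≈ 39.259, so the balance reaches zero during payment 40.

40 months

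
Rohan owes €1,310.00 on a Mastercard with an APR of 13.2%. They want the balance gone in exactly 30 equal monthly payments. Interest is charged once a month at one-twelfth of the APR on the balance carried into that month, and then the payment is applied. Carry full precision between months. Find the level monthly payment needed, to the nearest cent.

€51.50

Monthly rate r = 13.2%/12 = 1.1% = 0.011.
Level-payment amortization: P = B₀·r / (1 − (1+r)^(−n)) = 1310.00·0.011 / (1 − 1.011^(−30)).
Denominator 1 − (1+r)^(−30) = 0.279779743.
P = 14.41 / 0.279779743 ≈ 51.50.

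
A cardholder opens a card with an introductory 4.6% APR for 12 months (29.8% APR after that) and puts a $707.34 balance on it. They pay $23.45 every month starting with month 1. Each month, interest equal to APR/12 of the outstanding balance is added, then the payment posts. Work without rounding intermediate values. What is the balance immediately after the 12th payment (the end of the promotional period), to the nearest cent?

Promo months 1–12 at r₀ = 4.6%/12 = 0.00383333; months 13+ at r₁ = 29.8%/12 = 0.0248333.
After month 12: iterate B ← B·(1+r₀) − $23.45 for 12 months → $453.16.

$453.16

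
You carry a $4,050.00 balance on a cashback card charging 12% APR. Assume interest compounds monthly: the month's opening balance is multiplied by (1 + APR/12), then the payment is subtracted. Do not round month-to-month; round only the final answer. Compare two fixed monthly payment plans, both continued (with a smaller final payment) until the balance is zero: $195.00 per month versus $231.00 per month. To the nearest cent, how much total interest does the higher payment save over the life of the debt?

$87.22

Monthly rate r = 12%/12 = 1% = 0.01.
At $195.00/mo: n = ⌈−ln(1 − rB₀/P)/ln(1+r)⌉ = 24 payments (last $77.60); total interest = total paid − $4,050.00 = $512.60.
At $231.00/mo: 20 payments (last $86.38); total interest $425.38.
Interest saved = $512.60 − $425.38 = $87.22.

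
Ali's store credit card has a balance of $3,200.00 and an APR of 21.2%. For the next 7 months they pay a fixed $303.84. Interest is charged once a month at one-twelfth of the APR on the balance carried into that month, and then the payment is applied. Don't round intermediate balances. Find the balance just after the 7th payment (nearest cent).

$1,374.35

Monthly rate r = 21.2%/12 = 1.76667% = 0.0176667.
Each month: B ← B·(1+r) − $303.84.
Month 1: interest $56.53; balance after payment $2,952.69.
Month 2: interest $52.16; balance after payment $2,701.02.
Month 3: interest $47.72; balance after payment $2,444.90.
Month 4: interest $43.19; balance after payment $2,184.25.
Month 5: interest $38.59; balance after payment $1,919.00.
Month 6: interest $33.90; balance after payment $1,649.06.
Month 7: interest $29.13; balance after payment $1,374.35.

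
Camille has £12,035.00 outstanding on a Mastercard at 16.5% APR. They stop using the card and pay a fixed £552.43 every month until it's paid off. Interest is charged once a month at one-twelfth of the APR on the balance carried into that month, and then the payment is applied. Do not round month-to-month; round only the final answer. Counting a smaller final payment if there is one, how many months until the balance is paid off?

27 months

Monthly rate r = 16.5%/12 = 1.375% = 0.01375.
Recurrence: B ← B·(1+r) − £552.43.
Month 1: interest £165.48; balance after payment £11,648.05.
Month 2: interest £160.16; balance after payment £11,255.78.
Closed form: n = −ln(1 − rB₀/P)/ln(1+r) = −ln(0.70045)/ln(1.01375) ≈ 26.071, so the balance reaches zero during payment 27.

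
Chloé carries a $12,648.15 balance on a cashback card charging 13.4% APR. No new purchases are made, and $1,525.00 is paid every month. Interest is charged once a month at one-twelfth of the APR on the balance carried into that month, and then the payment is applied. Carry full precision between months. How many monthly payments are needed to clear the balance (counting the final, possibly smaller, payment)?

9 payments

Monthly rate r = 13.4%/12 = 1.11667% = 0.0111667.
Recurrence: B ← B·(1+r) − $1,525.00.
Month 1: interest $141.24; balance after payment $11,264.39.
Month 2: interest $125.79; balance after payment $9,865.17.
Closed form: n = −ln(1 − rB₀/P)/ln(1+r) = −ln(0.90739)/ln(1.01117) ≈ 8.752, so the balance reaches zero during payment 9.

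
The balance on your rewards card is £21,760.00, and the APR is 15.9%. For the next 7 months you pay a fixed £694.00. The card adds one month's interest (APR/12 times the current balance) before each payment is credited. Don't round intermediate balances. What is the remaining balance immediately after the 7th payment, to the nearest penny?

Monthly rate r = 15.9%/12 = 1.325% = 0.01325.
Each month: B ← B·(1+r) − £694.00.
Month 1: interest £288.32; balance after payment £21,354.32.
Month 2: interest £282.94; balance after payment £20,943.26.
Month 3: interest £277.50; balance after payment £20,526.76.
Month 4: interest £271.98; balance after payment £20,104.74.
Month 5: interest £266.39; balance after payment £19,677.13.
Month 6: interest £260.72; balance after payment £19,243.85.
Month 7: interest £254.98; balance after payment £18,804.83.

£18,804.83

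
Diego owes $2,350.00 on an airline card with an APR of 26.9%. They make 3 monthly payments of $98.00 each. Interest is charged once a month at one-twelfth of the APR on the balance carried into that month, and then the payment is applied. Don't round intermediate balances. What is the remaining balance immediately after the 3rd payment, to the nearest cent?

Monthly rate r = 26.9%/12 = 2.24167% = 0.0224167.
Each month: B ← B·(1+r) − $98.00.
Month 1: interest $52.68; balance after payment $2,304.68.
Month 2: interest $51.66; balance after payment $2,258.34.
Month 3: interest $50.62; balance after payment $2,210.97.

$2,210.97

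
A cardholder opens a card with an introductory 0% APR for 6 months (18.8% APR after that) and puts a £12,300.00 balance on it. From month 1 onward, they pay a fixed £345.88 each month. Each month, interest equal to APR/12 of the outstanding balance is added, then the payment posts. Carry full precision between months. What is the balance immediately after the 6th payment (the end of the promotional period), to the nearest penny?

Promo months 1–6 at r₀ = 0%/12 = 0; months 7+ at r₁ = 18.8%/12 = 0.0156667.
After month 6 (no interest yet): B = £12,300.00 − 6·£345.88 = £10,224.72.

£10,224.72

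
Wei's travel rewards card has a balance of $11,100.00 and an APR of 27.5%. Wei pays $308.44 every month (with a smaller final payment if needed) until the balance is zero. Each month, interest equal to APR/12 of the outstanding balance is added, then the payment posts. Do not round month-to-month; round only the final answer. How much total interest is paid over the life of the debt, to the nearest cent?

Monthly rate r = 27.5%/12 = 2.29167% = 0.0229167.
Payoff takes n = ⌈−ln(1 − rB₀/P)/ln(1+r)⌉ = ⌈76.853⌉ = 77 payments; the last is $263.58.
Total paid = 76·$308.44 + $263.58 = $23,705.02.
Total interest = total paid − principal = $23,705.02 − $11,100.00 = $12,605.02.

$12,605.02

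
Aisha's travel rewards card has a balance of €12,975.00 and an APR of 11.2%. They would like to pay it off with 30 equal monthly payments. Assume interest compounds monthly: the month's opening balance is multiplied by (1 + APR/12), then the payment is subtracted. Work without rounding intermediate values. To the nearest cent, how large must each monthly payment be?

€497.87

Monthly rate r = 11.2%/12 = 0.933333% = 0.00933333.
Level-payment amortization: P = B₀·r / (1 − (1+r)^(−n)) = 12975.00·0.00933333 / (1 − 1.00933^(−30)).
Denominator 1 − (1+r)^(−30) = 0.243234166.
P = 121.1 / 0.243234166 ≈ 497.87.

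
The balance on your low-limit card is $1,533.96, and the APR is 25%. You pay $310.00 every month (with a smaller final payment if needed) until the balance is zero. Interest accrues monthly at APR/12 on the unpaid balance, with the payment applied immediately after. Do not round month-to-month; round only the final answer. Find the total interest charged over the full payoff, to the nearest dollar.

$102

Monthly rate r = 25%/12 = 2.08333% = 0.0208333.
Payoff takes n = ⌈−ln(1 − rB₀/P)/ln(1+r)⌉ = ⌈5.277⌉ = 6 payments; the last is $86.37.
Total paid = 5·$310.00 + $86.37 = $1,636.37.
Total interest = total paid − principal = $1,636.37 − $1,533.96 = $102.41.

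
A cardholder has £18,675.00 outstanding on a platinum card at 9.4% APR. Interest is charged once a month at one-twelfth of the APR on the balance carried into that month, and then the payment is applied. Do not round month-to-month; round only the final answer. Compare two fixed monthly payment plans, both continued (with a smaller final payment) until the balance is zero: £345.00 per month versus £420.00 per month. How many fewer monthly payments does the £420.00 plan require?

Monthly rate r = 9.4%/12 = 0.783333% = 0.00783333.
At £345.00/mo: n = ⌈−ln(1 − rB₀/P)/ln(1+r)⌉ = 71 payments (last £242.95); total interest = total paid − £18,675.00 = £5,717.95.
At £420.00/mo: 55 payments (last £367.52); total interest £4,372.52.
Payments saved = 71 − 55 = 16.

16 fewer payments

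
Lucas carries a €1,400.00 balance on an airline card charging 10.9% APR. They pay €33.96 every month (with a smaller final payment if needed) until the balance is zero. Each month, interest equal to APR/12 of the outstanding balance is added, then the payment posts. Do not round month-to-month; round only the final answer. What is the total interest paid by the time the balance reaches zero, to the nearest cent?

Monthly rate r = 10.9%/12 = 0.908333% = 0.00908333.
Payoff takes n = ⌈−ln(1 − rB₀/P)/ln(1+r)⌉ = ⌈51.883⌉ = 52 payments; the last is €29.99.
Total paid = 51·€33.96 + €29.99 = €1,761.95.
Total interest = total paid − principal = €1,761.95 − €1,400.00 = €361.95.

€361.95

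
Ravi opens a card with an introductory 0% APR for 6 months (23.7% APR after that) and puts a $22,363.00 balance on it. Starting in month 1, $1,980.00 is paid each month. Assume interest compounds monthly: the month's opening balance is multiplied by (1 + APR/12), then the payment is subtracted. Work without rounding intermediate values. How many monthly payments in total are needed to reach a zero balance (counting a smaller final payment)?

12 payments

Promo months 1–6 at r₀ = 0%/12 = 0; months 7+ at r₁ = 23.7%/12 = 0.01975.
After month 6 (no interest yet): B = $22,363.00 − 6·$1,980.00 = $10,483.00.
Then at r₁ with $1,980.00/mo: n₂ = −ln(1 − r₁·B/P)/ln(1+r₁) ≈ 5.65 → 6 more payments.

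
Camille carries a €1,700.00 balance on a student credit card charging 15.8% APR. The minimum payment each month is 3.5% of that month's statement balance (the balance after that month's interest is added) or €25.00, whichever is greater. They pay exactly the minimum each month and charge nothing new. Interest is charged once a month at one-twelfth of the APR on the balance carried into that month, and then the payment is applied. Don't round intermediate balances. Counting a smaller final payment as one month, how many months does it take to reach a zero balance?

75 months

Monthly rate r = 15.8%/12 = 1.31667% = 0.0131667.
While 3.5% of the post-interest balance exceeds €25.00, each month B ← (B·(1+r))·(1 − 0.035), i.e. B shrinks by the factor (1+r)·0.965 = 0.97771.
This holds for months 1–40. Entering month 41 the balance is €689.89; 3.5% of the post-interest balance is now below €25.00, so the flat €25.00 minimum applies from here.
From month 41 a fixed €25.00 at rate r clears €689.89 in 35 more payments. Total: 40 + 35 = 75 months.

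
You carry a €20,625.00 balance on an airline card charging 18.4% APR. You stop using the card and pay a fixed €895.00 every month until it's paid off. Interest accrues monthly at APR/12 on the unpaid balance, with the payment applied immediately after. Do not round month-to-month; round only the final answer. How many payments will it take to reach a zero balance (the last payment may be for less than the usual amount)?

Monthly rate r = 18.4%/12 = 1.53333% = 0.0153333.
Recurrence: B ← B·(1+r) − €895.00.
Month 1: interest €316.25; balance after payment €20,046.25.
Month 2: interest €307.38; balance after payment €19,458.63.
Closed form: n = −ln(1 − rB₀/P)/ln(1+r) = −ln(0.64665)/ln(1.01533) ≈ 28.649, so the balance reaches zero during payment 29.

29 months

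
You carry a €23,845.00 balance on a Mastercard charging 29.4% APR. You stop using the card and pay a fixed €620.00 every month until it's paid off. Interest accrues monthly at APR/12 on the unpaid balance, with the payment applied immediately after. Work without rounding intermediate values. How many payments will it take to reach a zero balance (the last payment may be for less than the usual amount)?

118 payments

Monthly rate r = 29.4%/12 = 2.45% = 0.0245.
Recurrence: B ← B·(1+r) − €620.00.
Month 1: interest €584.20; balance after payment €23,809.20.
Month 2: interest €583.33; balance after payment €23,772.53.
Closed form: n = −ln(1 − rB₀/P)/ln(1+r) = −ln(0.057738)/ln(1.0245) ≈ 117.822, so the balance reaches zero during payment 118.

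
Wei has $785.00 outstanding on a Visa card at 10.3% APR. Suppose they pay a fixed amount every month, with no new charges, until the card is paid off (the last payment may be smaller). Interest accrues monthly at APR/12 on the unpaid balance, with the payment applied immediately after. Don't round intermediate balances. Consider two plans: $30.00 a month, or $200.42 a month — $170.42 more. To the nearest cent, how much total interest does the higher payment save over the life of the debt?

$90.98

Monthly rate r = 10.3%/12 = 0.858333% = 0.00858333.
At $30.00/mo: n = ⌈−ln(1 − rB₀/P)/ln(1+r)⌉ = 30 payments (last $22.90); total interest = total paid − $785.00 = $107.90.
At $200.42/mo: 5 payments (last $0.24); total interest $16.92.
Interest saved = $107.90 − $16.92 = $90.98.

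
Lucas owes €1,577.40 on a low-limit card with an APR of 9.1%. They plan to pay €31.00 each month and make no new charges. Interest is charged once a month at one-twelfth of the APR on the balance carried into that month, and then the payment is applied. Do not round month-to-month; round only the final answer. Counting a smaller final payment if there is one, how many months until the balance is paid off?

Monthly rate r = 9.1%/12 = 0.758333% = 0.00758333.
Recurrence: B ← B·(1+r) − €31.00.
Month 1: interest €11.96; balance after payment €1,558.36.
Month 2: interest €11.82; balance after payment €1,539.18.
Closed form: n = −ln(1 − rB₀/P)/ln(1+r) = −ln(0.61413)/ln(1.00758) ≈ 64.535, so the balance reaches zero during payment 65.

65 payments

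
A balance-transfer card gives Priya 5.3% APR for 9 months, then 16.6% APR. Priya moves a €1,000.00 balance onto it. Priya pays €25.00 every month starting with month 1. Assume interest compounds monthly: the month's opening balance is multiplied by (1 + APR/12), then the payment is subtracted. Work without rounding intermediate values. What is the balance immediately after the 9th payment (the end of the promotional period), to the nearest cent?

Promo months 1–9 at r₀ = 5.3%/12 = 0.00441667; months 10+ at r₁ = 16.6%/12 = 0.0138333.
After month 9: iterate B ← B·(1+r₀) − €25.00 for 9 months → €811.44.

€811.44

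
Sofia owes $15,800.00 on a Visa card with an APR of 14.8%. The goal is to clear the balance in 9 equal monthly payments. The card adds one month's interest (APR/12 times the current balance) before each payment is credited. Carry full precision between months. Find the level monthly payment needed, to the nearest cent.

$1,865.58

Monthly rate r = 14.8%/12 = 1.23333% = 0.0123333.
Level-payment amortization: P = B₀·r / (1 − (1+r)^(−n)) = 15800.00·0.0123333 / (1 − 1.01233^(−9)).
Denominator 1 − (1+r)^(−9) = 0.10445345.
P = 194.867 / 0.10445345 ≈ 1865.58.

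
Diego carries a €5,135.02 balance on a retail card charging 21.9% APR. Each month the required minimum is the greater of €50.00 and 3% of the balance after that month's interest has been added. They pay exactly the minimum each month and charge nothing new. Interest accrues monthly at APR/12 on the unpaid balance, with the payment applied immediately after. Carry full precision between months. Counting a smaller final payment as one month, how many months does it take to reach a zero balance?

Monthly rate r = 21.9%/12 = 1.825% = 0.01825.
While 3% of the post-interest balance exceeds €50.00, each month B ← (B·(1+r))·(1 − 0.03), i.e. B shrinks by the factor (1+r)·0.97 = 0.9877.
This holds for months 1–93. Entering month 94 the balance is €1,624.70; 3% of the post-interest balance is now below €50.00, so the flat €50.00 minimum applies from here.
From month 94 a fixed €50.00 at rate r clears €1,624.70 in 50 more payments. Total: 93 + 50 = 143 months.

143 months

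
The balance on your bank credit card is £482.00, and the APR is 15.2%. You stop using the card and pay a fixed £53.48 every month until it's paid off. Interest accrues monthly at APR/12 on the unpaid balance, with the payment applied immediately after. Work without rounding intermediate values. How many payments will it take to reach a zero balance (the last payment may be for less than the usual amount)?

10 payments

Monthly rate r = 15.2%/12 = 1.26667% = 0.0126667.
Recurrence: B ← B·(1+r) − £53.48.
Month 1: interest £6.11; balance after payment £434.63.
Month 2: interest £5.51; balance after payment £386.65.
Closed form: n = −ln(1 − rB₀/P)/ln(1+r) = −ln(0.88584)/ln(1.01267) ≈ 9.630, so the balance reaches zero during payment 10.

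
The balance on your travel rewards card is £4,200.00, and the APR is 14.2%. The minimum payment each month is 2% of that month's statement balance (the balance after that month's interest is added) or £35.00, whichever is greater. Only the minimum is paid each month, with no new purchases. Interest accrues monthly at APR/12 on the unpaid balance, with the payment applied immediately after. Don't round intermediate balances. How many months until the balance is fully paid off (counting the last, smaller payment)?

180 months

Monthly rate r = 14.2%/12 = 1.18333% = 0.0118333.
While 2% of the post-interest balance exceeds £35.00, each month B ← (B·(1+r))·(1 − 0.02), i.e. B shrinks by the factor (1+r)·0.98 = 0.9916.
This holds for months 1–106. Entering month 107 the balance is £1,716.98; 2% of the post-interest balance is now below £35.00, so the flat £35.00 minimum applies from here.
From month 107 a fixed £35.00 at rate r clears £1,716.98 in 74 more payments. Total: 106 + 74 = 180 months.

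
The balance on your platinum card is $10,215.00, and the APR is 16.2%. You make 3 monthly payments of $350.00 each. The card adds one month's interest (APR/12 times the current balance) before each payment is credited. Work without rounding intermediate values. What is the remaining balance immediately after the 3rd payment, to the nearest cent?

$9,570.08

Monthly rate r = 16.2%/12 = 1.35% = 0.0135.
Each month: B ← B·(1+r) − $350.00.
Month 1: interest $137.90; balance after payment $10,002.90.
Month 2: interest $135.04; balance after payment $9,787.94.
Month 3: interest $132.14; balance after payment $9,570.08.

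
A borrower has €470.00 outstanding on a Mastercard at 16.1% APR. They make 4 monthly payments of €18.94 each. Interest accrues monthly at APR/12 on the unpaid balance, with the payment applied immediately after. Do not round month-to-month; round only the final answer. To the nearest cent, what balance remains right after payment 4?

€418.44

Monthly rate r = 16.1%/12 = 1.34167% = 0.0134167.
Each month: B ← B·(1+r) − €18.94.
Month 1: interest €6.31; balance after payment €457.37.
Month 2: interest €6.14; balance after payment €444.56.
Month 3: interest €5.96; balance after payment €431.59.
Month 4: interest €5.79; balance after payment €418.44.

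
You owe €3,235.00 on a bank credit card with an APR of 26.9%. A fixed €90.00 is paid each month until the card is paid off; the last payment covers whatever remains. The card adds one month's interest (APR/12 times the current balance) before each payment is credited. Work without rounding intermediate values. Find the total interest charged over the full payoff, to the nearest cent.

Monthly rate r = 26.9%/12 = 2.24167% = 0.0224167.
Payoff takes n = ⌈−ln(1 − rB₀/P)/ln(1+r)⌉ = ⌈73.915⌉ = 74 payments; the last is €82.44.
Total paid = 73·€90.00 + €82.44 = €6,652.44.
Total interest = total paid − principal = €6,652.44 − €3,235.00 = €3,417.44.

€3,417.44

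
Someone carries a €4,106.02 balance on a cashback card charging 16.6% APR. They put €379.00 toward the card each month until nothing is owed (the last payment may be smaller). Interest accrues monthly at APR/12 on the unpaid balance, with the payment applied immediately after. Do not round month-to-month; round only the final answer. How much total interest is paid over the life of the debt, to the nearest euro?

€373

Monthly rate r = 16.6%/12 = 1.38333% = 0.0138333.
Payoff takes n = ⌈−ln(1 − rB₀/P)/ln(1+r)⌉ = ⌈11.818⌉ = 12 payments; the last is €310.45.
Total paid = 11·€379.00 + €310.45 = €4,479.45.
Total interest = total paid − principal = €4,479.45 − €4,106.02 = €373.43.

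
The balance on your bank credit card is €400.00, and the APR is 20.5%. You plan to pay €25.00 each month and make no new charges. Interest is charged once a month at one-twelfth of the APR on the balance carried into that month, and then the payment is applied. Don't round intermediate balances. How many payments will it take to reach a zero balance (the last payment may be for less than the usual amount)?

Monthly rate r = 20.5%/12 = 1.70833% = 0.0170833.
Recurrence: B ← B·(1+r) − €25.00.
Month 1: interest €6.83; balance after payment €381.83.
Month 2: interest €6.52; balance after payment €363.36.
Closed form: n = −ln(1 − rB₀/P)/ln(1+r) = −ln(0.72667)/ln(1.01708) ≈ 18.849, so the balance reaches zero during payment 19.

19 months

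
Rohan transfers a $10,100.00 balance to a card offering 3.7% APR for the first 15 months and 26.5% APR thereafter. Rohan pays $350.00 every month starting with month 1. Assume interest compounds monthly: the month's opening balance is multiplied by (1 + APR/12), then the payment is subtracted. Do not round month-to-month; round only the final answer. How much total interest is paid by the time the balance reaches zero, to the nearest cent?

$1,541.09

Promo months 1–15 at r₀ = 3.7%/12 = 0.00308333; months 16+ at r₁ = 26.5%/12 = 0.0220833.
After month 15: iterate B ← B·(1+r₀) − $350.00 for 15 months → $5,212.50.
Then at r₁ with $350.00/mo: n₂ = −ln(1 − r₁·B/P)/ln(1+r₁) ≈ 18.26 → 19 more payments.
Total paid = 33·$350.00 + $91.09 = $11,641.09; interest = $11,641.09 − $10,100.00 = $1,541.09.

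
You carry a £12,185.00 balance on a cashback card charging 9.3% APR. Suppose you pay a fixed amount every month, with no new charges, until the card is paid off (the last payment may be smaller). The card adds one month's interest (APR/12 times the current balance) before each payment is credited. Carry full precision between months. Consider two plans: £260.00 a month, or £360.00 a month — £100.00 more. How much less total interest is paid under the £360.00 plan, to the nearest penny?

Monthly rate r = 9.3%/12 = 0.775% = 0.00775.
At £260.00/mo: n = ⌈−ln(1 − rB₀/P)/ln(1+r)⌉ = 59 payments (last £119.57); total interest = total paid − £12,185.00 = £3,014.57.
At £360.00/mo: 40 payments (last £147.45); total interest £2,002.45.
Interest saved = £3,014.57 − £2,002.45 = £1,012.12.

£1,012.12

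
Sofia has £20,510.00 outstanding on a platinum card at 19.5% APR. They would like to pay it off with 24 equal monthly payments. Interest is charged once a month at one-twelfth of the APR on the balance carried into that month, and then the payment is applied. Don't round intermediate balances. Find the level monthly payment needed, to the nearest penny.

Monthly rate r = 19.5%/12 = 1.625% = 0.01625.
Level-payment amortization: P = B₀·r / (1 − (1+r)^(−n)) = 20510.00·0.01625 / (1 − 1.01625^(−24)).
Denominator 1 − (1+r)^(−24) = 0.320817334.
P = 333.288 / 0.320817334 ≈ 1038.87.

£1,038.87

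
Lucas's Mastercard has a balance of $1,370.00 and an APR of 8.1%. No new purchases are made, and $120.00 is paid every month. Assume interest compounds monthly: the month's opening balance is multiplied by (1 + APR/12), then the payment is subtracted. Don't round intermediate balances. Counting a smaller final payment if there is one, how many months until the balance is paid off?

Monthly rate r = 8.1%/12 = 0.675% = 0.00675.
Recurrence: B ← B·(1+r) − $120.00.
Month 1: interest $9.25; balance after payment $1,259.25.
Month 2: interest $8.50; balance after payment $1,147.75.
Closed form: n = −ln(1 − rB₀/P)/ln(1+r) = −ln(0.92294)/ln(1.00675) ≈ 11.921, so the balance reaches zero during payment 12.

12 months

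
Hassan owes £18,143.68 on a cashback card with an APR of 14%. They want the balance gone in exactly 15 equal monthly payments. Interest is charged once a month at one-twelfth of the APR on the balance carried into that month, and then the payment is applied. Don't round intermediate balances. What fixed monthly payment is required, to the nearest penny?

£1,325.53

Monthly rate r = 14%/12 = 1.16667% = 0.0116667.
Level-payment amortization: P = B₀·r / (1 − (1+r)^(−n)) = 18143.68·0.0116667 / (1 − 1.01167^(−15)).
Denominator 1 − (1+r)^(−15) = 0.15969221.
P = 211.676 / 0.15969221 ≈ 1325.53.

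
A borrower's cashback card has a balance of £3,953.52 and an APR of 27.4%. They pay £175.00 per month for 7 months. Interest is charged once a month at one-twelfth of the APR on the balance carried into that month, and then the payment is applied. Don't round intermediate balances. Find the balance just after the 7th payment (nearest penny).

£3,318.22

Monthly rate r = 27.4%/12 = 2.28333% = 0.0228333.
Each month: B ← B·(1+r) − £175.00.
Month 1: interest £90.27; balance after payment £3,868.79.
Month 2: interest £88.34; balance after payment £3,782.13.
Month 3: interest £86.36; balance after payment £3,693.49.
Month 4: interest £84.33; balance after payment £3,602.82.
Month 5: interest £82.26; balance after payment £3,510.09.
Month 6: interest £80.15; balance after payment £3,415.23.
Month 7: interest £77.98; balance after payment £3,318.22.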